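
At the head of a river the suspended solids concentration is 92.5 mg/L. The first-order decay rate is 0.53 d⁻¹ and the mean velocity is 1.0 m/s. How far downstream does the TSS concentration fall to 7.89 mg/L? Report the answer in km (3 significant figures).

From C = C₀·e^(−kt), t = ln(C₀/C)/k = ln(92.5/7.89)/0.53 = 2.462/0.53 = 4.645 d.
Distance = v·t = 1.0 m/s × 4.013e+05 s = 4.013e+05 m = 401.3 km.

401 km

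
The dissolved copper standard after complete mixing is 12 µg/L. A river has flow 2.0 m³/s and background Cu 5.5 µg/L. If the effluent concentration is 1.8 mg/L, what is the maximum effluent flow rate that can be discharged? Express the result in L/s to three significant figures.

7.27 L/s

5.5 µg/L = 0.0055 mg/L.
12 µg/L = 0.012 mg/L.
Mass balance at complete mixing: C_std·(Q_w + Q_r) = Q_w·C_e + Q_r·C_b.
Rearranging, Q_w = Q_r·(C_std − C_b)/(C_e − C_std) = 2.0·(0.012 − 0.0055) / (1.8 − 0.012) = 0.007271 m³/s.
= 7.271 L/s.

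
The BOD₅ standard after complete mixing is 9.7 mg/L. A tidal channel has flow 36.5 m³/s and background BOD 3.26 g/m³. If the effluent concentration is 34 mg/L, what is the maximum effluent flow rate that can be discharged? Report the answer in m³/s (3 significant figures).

Mass balance at complete mixing: C_std·(Q_w + Q_r) = Q_w·C_e + Q_r·C_b.
Rearranging, Q_w = Q_r·(C_std − C_b)/(C_e − C_std) = 36.5·(9.7 − 3.26) / (34 − 9.7) = 9.673 m³/s.

9.67 m³/s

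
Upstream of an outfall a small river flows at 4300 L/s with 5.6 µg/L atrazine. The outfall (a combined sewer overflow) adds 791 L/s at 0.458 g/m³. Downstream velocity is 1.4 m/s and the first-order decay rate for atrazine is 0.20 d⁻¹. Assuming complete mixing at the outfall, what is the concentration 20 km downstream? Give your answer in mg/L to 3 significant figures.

0.0734 mg/L

791 L/s = 0.791 m³/s.
4300 L/s = 4.3 m³/s.
5.6 µg/L = 0.0056 mg/L.
After complete mixing, C₀ = (0.791·0.458 + 4.3·0.0056) / 5.091 = 0.07589 mg/L.
Travel time t = 2e+04 m / 1.4 m/s = 1.429e+04 s = 0.1653 d.
C = 0.07589·exp(−0.20·0.1653) = 0.07589·0.9675 = 0.07342 mg/L.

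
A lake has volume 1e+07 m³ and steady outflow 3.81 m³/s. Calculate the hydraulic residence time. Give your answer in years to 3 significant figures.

Q = 3.81 m³/s × 3.156e+07 s/yr = 1.202e+08 m³/yr.
Hydraulic residence time τ = V/Q = 1e+07/1.202e+08 = 0.08317 yr.

0.0832 yr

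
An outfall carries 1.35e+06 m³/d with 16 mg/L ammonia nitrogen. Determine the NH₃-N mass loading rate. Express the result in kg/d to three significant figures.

1.35e+06 m³/d = 15.62 m³/s.
Mass flux = Q·C = 15.62 m³/s × 16 g/m³ = 250 g/s.
= 250 g/s × 86.4 = 2.16e+04 kg/d.

21600 kg/d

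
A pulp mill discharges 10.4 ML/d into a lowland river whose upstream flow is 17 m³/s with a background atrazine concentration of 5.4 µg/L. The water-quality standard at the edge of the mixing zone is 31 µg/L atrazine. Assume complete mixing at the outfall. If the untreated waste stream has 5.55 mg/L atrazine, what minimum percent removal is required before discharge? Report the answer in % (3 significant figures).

34.3 %

10.4 ML/d = 0.1204 m³/s.
5.4 µg/L = 0.0054 mg/L.
31 µg/L = 0.031 mg/L.
Mass balance: 0.031·17.12 = 0.1204·Cₑ + 17·0.0054.
Cₑ = (0.5307 − 0.0918) / 0.1204 = 3.647 mg/L.
Required removal = 1 − 3.647/5.55 = 34.3 %.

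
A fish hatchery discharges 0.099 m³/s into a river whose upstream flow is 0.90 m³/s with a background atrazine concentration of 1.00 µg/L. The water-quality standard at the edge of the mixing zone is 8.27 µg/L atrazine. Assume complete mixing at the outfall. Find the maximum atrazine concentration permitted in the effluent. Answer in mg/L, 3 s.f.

0.0744 mg/L

1.00 µg/L = 0.001 mg/L.
8.27 µg/L = 0.00827 mg/L.
Mass balance: 0.00827·0.999 = 0.099·Cₑ + 0.9·0.001.
Cₑ = (0.008262 − 0.0009) / 0.099 = 0.07436 mg/L.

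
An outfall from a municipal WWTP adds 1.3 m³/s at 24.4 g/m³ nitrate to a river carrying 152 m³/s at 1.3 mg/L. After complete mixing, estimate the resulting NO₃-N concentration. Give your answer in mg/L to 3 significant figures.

1.50 mg/L

Flow-weighted mixing gives C = (1.3·24.4 + 152·1.3) / (1.3 + 152) = 229.3/153.3 = 1.496 mg/L.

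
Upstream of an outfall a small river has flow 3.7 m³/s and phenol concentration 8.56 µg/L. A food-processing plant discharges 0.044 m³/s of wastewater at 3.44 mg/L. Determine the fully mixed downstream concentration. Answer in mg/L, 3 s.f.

8.56 µg/L = 0.00856 mg/L.
Flow-weighted mixing gives C = (0.044·3.44 + 3.7·0.00856) / (0.044 + 3.7) = 0.183/3.744 = 0.04889 mg/L.

0.0489 mg/L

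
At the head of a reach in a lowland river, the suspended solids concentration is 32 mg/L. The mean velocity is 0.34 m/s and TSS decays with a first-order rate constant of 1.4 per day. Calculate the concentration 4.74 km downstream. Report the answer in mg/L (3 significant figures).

Travel time t = 4.74 km / 0.34 m/s = 4740/0.34 = 1.394e+04 s = 0.1614 d.
First-order decay: C = 32·exp(−1.4·0.1614) = 32·0.7978 = 25.53 mg/L.

25.5 mg/L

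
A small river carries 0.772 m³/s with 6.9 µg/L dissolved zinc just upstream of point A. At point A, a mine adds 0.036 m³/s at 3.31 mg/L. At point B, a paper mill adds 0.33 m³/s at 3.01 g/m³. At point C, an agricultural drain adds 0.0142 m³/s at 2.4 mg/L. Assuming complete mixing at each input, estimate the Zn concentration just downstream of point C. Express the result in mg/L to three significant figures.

6.9 µg/L = 0.0069 mg/L.
After input A: C = (0.772·0.0069 + 0.036·3.31) / 0.808 = 0.1541 mg/L.
After input B: C = (0.808·0.1541 + 0.33·3.01) / 1.138 = 0.9822 mg/L.
After input C: C = (1.138·0.9822 + 0.0142·2.4) / 1.152 = 0.9997 mg/L.

1.00 mg/L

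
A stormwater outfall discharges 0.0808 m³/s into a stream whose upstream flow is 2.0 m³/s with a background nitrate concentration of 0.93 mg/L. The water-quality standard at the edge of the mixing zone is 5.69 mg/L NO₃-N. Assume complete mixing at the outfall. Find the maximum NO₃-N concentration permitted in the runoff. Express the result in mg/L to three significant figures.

124 mg/L

Mass balance: 5.69·2.081 = 0.0808·Cₑ + 2·0.93.
Cₑ = (11.84 − 1.86) / 0.0808 = 123.5 mg/L.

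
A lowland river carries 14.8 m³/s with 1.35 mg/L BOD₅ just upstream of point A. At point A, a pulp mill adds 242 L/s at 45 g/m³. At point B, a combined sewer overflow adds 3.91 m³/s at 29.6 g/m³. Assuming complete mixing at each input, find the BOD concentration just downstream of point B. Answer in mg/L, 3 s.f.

242 L/s = 0.242 m³/s.
After input A: C = (14.8·1.35 + 0.242·45) / 15.04 = 2.052 mg/L.
After input B: C = (15.04·2.052 + 3.91·29.6) / 18.95 = 7.736 mg/L.

7.74 mg/L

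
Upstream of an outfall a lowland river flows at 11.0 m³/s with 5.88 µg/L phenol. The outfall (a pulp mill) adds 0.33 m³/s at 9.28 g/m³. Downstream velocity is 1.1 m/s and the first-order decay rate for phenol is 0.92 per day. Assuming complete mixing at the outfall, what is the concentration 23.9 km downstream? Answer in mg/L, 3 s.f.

0.219 mg/L

5.88 µg/L = 0.00588 mg/L.
After complete mixing, C₀ = (0.33·9.28 + 11·0.00588) / 11.33 = 0.276 mg/L.
Travel time t = 2.39e+04 m / 1.1 m/s = 2.173e+04 s = 0.2515 d.
C = 0.276·exp(−0.92·0.2515) = 0.276·0.7935 = 0.219 mg/L.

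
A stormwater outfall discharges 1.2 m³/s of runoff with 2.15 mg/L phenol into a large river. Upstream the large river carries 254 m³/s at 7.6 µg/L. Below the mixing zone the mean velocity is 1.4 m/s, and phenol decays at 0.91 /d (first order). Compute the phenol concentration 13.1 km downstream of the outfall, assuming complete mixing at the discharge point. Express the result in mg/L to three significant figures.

0.0160 mg/L

7.6 µg/L = 0.0076 mg/L.
After complete mixing, C₀ = (1.2·2.15 + 254·0.0076) / 255.2 = 0.01767 mg/L.
Travel time t = 1.31e+04 m / 1.4 m/s = 9357 s = 0.1083 d.
C = 0.01767·exp(−0.91·0.1083) = 0.01767·0.9061 = 0.01602 mg/L.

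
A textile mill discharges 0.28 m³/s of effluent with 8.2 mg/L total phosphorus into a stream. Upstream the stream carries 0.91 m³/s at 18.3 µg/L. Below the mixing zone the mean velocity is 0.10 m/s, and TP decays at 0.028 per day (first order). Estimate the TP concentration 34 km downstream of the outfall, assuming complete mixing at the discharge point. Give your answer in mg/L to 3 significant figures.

1.74 mg/L

18.3 µg/L = 0.0183 mg/L.
After complete mixing, C₀ = (0.28·8.2 + 0.91·0.0183) / 1.19 = 1.943 mg/L.
Travel time t = 3.4e+04 m / 0.10 m/s = 3.4e+05 s = 3.935 d.
C = 1.943·exp(−0.028·3.935) = 1.943·0.8957 = 1.741 mg/L.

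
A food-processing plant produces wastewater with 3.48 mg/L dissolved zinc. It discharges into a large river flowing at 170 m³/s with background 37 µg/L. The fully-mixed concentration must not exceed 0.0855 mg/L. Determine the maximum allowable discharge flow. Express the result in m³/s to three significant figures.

37 µg/L = 0.037 mg/L.
Mass balance at complete mixing: C_std·(Q_w + Q_r) = Q_w·C_e + Q_r·C_b.
Rearranging, Q_w = Q_r·(C_std − C_b)/(C_e − C_std) = 170·(0.0855 − 0.037) / (3.48 − 0.0855) = 2.429 m³/s.

2.43 m³/s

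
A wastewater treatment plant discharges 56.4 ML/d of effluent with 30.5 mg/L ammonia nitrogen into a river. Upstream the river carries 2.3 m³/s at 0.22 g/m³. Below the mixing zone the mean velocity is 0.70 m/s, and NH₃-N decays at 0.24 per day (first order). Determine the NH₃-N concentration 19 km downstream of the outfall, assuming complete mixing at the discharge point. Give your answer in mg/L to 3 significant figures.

56.4 ML/d = 0.6528 m³/s.
After complete mixing, C₀ = (0.6528·30.5 + 2.3·0.22) / 2.953 = 6.914 mg/L.
Travel time t = 1.9e+04 m / 0.70 m/s = 2.714e+04 s = 0.3142 d.
C = 6.914·exp(−0.24·0.3142) = 6.914·0.9274 = 6.412 mg/L.

6.41 mg/L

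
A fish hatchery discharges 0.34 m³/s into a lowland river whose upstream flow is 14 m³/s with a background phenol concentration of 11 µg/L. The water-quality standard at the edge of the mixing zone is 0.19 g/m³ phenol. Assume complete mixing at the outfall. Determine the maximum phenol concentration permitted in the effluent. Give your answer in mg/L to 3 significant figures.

11 µg/L = 0.011 mg/L.
Mass balance: 0.19·14.34 = 0.34·Cₑ + 14·0.011.
Cₑ = (2.725 − 0.154) / 0.34 = 7.561 mg/L.

7.56 mg/L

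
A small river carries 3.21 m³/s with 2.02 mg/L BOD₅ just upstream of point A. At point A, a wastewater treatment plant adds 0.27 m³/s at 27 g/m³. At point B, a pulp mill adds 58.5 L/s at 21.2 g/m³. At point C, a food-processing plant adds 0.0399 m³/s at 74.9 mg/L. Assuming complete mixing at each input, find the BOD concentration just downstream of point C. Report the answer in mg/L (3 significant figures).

After input A: C = (3.21·2.02 + 0.27·27) / 3.48 = 3.958 mg/L.
58.5 L/s = 0.0585 m³/s.
After input B: C = (3.48·3.958 + 0.0585·21.2) / 3.538 = 4.243 mg/L.
After input C: C = (3.538·4.243 + 0.0399·74.9) / 3.578 = 5.031 mg/L.

5.03 mg/L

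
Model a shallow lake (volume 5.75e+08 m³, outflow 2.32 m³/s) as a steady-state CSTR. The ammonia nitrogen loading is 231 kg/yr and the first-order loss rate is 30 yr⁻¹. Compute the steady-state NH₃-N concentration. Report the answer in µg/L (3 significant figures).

Outflow Q = 2.32 m³/s × 3.156e+07 s/yr = 7.321e+07 m³/yr.
Steady-state CSTR mass balance: W = Q·C + k·V·C, so C = W/(Q + kV).
Q + kV = 7.321e+07 + 30·5.75e+08 = 1.732e+10 m³/yr.
C = 231/1.732e+10 = 1.333e-08 kg/m³ = 1.333e-05 mg/L = 0.01333 µg/L.

0.0133 µg/L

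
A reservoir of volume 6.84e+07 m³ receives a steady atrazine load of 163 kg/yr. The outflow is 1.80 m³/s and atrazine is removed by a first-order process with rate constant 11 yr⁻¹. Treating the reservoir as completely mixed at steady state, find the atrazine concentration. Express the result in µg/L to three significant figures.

Outflow Q = 1.80 m³/s × 3.156e+07 s/yr = 5.68e+07 m³/yr.
Steady-state CSTR mass balance: W = Q·C + k·V·C, so C = W/(Q + kV).
Q + kV = 5.68e+07 + 11·6.84e+07 = 8.092e+08 m³/yr.
C = 163/8.092e+08 = 2.014e-07 kg/m³ = 0.0002014 mg/L = 0.2014 µg/L.

0.201 µg/L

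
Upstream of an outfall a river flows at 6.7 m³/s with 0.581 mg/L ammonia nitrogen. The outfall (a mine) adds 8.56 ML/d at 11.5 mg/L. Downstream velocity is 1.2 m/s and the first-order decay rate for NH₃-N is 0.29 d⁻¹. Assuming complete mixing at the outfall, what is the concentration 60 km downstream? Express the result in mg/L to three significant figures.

0.626 mg/L

8.56 ML/d = 0.09907 m³/s.
After complete mixing, C₀ = (0.09907·11.5 + 6.7·0.581) / 6.799 = 0.7401 mg/L.
Travel time t = 6e+04 m / 1.2 m/s = 5e+04 s = 0.5787 d.
C = 0.7401·exp(−0.29·0.5787) = 0.7401·0.8455 = 0.6258 mg/L.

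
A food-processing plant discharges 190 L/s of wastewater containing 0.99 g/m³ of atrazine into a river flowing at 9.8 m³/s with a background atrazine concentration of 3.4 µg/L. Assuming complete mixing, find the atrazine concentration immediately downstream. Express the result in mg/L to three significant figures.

0.0222 mg/L

190 L/s = 0.19 m³/s.
3.4 µg/L = 0.0034 mg/L.
Flow-weighted mixing gives C = (0.19·0.99 + 9.8·0.0034) / (0.19 + 9.8) = 0.2214/9.99 = 0.02216 mg/L.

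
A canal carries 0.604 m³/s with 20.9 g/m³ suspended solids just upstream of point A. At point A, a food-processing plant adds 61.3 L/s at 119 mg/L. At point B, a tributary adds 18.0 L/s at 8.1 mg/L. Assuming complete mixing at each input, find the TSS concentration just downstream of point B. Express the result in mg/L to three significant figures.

29.4 mg/L

61.3 L/s = 0.0613 m³/s.
After input A: C = (0.604·20.9 + 0.0613·119) / 0.6653 = 29.94 mg/L.
18.0 L/s = 0.018 m³/s.
After input B: C = (0.6653·29.94 + 0.018·8.1) / 0.6833 = 29.36 mg/L.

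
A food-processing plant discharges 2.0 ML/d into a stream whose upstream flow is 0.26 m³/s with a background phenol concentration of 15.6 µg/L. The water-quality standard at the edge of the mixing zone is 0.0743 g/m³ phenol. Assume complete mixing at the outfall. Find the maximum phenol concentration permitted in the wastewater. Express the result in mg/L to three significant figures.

2.0 ML/d = 0.02315 m³/s.
15.6 µg/L = 0.0156 mg/L.
Mass balance: 0.0743·0.2831 = 0.02315·Cₑ + 0.26·0.0156.
Cₑ = (0.02104 − 0.004056) / 0.02315 = 0.7336 mg/L.

0.734 mg/L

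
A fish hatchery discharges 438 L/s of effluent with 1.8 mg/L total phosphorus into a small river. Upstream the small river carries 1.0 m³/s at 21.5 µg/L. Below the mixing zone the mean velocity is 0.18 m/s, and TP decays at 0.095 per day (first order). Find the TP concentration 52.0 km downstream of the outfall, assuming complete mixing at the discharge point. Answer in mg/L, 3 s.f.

0.410 mg/L

438 L/s = 0.438 m³/s.
21.5 µg/L = 0.0215 mg/L.
After complete mixing, C₀ = (0.438·1.8 + 1·0.0215) / 1.438 = 0.5632 mg/L.
Travel time t = 5.2e+04 m / 0.18 m/s = 2.889e+05 s = 3.344 d.
C = 0.5632·exp(−0.095·3.344) = 0.5632·0.7279 = 0.4099 mg/L.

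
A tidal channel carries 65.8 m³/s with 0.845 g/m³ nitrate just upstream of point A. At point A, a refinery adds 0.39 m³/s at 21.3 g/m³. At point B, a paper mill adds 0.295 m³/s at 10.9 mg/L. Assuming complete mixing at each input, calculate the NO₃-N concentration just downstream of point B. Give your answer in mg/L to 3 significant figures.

After input A: C = (65.8·0.845 + 0.39·21.3) / 66.19 = 0.9655 mg/L.
After input B: C = (66.19·0.9655 + 0.295·10.9) / 66.48 = 1.01 mg/L.

1.01 mg/L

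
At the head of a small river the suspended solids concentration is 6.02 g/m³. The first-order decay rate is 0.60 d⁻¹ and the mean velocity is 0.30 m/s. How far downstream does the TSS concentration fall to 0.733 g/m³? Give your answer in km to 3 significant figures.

From C = C₀·e^(−kt), t = ln(C₀/C)/k = ln(6.02/0.733)/0.60 = 2.106/0.60 = 3.509 d.
Distance = v·t = 0.30 m/s × 3.032e+05 s = 9.097e+04 m = 90.97 km.

91.0 km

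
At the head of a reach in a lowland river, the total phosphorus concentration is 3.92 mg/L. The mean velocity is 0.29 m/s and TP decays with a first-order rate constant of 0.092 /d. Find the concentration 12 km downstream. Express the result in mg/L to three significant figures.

Travel time t = 12 km / 0.29 m/s = 1.2e+04/0.29 = 4.138e+04 s = 0.4789 d.
First-order decay: C = 3.92·exp(−0.092·0.4789) = 3.92·0.9569 = 3.751 mg/L.

3.75 mg/L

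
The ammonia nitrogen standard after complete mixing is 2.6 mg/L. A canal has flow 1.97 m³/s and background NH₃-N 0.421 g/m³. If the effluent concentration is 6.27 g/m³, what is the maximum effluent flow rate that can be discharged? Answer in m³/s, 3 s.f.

1.17 m³/s

Mass balance at complete mixing: C_std·(Q_w + Q_r) = Q_w·C_e + Q_r·C_b.
Rearranging, Q_w = Q_r·(C_std − C_b)/(C_e − C_std) = 1.97·(2.6 − 0.421) / (6.27 − 2.6) = 1.17 m³/s.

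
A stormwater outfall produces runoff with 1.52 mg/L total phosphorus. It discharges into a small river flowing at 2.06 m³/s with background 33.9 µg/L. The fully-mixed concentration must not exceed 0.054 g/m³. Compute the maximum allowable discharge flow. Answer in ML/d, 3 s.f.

33.9 µg/L = 0.0339 mg/L.
Mass balance at complete mixing: C_std·(Q_w + Q_r) = Q_w·C_e + Q_r·C_b.
Rearranging, Q_w = Q_r·(C_std − C_b)/(C_e − C_std) = 2.06·(0.054 − 0.0339) / (1.52 − 0.054) = 0.02824 m³/s.
= 2.44 ML/d.

2.44 ML/d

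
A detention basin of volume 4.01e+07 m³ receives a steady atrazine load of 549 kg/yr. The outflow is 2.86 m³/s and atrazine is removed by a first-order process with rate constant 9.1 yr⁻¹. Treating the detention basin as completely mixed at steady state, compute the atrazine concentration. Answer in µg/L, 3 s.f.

Outflow Q = 2.86 m³/s × 3.156e+07 s/yr = 9.025e+07 m³/yr.
Steady-state CSTR mass balance: W = Q·C + k·V·C, so C = W/(Q + kV).
Q + kV = 9.025e+07 + 9.1·4.01e+07 = 4.552e+08 m³/yr.
C = 549/4.552e+08 = 1.206e-06 kg/m³ = 0.001206 mg/L = 1.206 µg/L.

1.21 µg/L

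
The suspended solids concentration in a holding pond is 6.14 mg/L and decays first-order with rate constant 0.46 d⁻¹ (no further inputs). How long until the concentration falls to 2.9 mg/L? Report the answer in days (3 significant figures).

1.63 d

t = ln(C₀/C)/k = ln(6.14/2.9)/0.46 = 0.7501/0.46 = 1.631 d.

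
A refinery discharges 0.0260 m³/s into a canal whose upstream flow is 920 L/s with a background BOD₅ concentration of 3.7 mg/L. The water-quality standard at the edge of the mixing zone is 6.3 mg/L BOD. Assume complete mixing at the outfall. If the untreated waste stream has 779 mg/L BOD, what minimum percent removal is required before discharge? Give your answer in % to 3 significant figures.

920 L/s = 0.92 m³/s.
Mass balance: 6.3·0.946 = 0.026·Cₑ + 0.92·3.7.
Cₑ = (5.96 − 3.404) / 0.026 = 98.3 mg/L.
Required removal = 1 − 98.3/779 = 87.38 %.

87.4 %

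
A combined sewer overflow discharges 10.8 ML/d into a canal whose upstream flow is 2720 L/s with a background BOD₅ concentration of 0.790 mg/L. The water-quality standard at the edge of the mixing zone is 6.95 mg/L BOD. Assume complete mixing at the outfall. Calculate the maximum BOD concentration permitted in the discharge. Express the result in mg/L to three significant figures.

10.8 ML/d = 0.125 m³/s.
2720 L/s = 2.72 m³/s.
Mass balance: 6.95·2.845 = 0.125·Cₑ + 2.72·0.79.
Cₑ = (19.77 − 2.149) / 0.125 = 141 mg/L.

141 mg/L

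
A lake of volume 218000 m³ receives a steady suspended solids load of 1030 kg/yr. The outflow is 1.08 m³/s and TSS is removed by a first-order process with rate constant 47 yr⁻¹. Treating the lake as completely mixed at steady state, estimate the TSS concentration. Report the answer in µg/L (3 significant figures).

23.2 µg/L

Outflow Q = 1.08 m³/s × 3.156e+07 s/yr = 3.408e+07 m³/yr.
Steady-state CSTR mass balance: W = Q·C + k·V·C, so C = W/(Q + kV).
Q + kV = 3.408e+07 + 47·218000 = 4.433e+07 m³/yr.
C = 1030/4.433e+07 = 2.324e-05 kg/m³ = 0.02324 mg/L = 23.24 µg/L.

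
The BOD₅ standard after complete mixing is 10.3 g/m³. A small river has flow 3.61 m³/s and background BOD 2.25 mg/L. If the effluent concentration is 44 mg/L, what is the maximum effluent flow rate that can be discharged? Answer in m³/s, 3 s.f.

Mass balance at complete mixing: C_std·(Q_w + Q_r) = Q_w·C_e + Q_r·C_b.
Rearranging, Q_w = Q_r·(C_std − C_b)/(C_e − C_std) = 3.61·(10.3 − 2.25) / (44 − 10.3) = 0.8623 m³/s.

0.862 m³/s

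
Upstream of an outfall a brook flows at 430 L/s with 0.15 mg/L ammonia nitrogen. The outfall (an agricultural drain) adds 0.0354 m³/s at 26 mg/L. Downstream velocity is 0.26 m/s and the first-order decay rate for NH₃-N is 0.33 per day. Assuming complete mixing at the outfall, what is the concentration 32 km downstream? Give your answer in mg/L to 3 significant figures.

1.32 mg/L

430 L/s = 0.43 m³/s.
After complete mixing, C₀ = (0.0354·26 + 0.43·0.15) / 0.4654 = 2.116 mg/L.
Travel time t = 3.2e+04 m / 0.26 m/s = 1.231e+05 s = 1.425 d.
C = 2.116·exp(−0.33·1.425) = 2.116·0.6249 = 1.323 mg/L.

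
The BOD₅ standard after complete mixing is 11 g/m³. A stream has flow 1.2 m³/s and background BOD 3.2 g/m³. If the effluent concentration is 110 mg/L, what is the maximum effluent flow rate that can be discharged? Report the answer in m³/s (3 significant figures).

Mass balance at complete mixing: C_std·(Q_w + Q_r) = Q_w·C_e + Q_r·C_b.
Rearranging, Q_w = Q_r·(C_std − C_b)/(C_e − C_std) = 1.2·(11 − 3.2) / (110 − 11) = 0.09455 m³/s.

0.0945 m³/s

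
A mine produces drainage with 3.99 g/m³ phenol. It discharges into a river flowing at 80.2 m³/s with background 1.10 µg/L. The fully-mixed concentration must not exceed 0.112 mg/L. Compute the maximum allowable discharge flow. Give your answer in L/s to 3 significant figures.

1.10 µg/L = 0.0011 mg/L.
Mass balance at complete mixing: C_std·(Q_w + Q_r) = Q_w·C_e + Q_r·C_b.
Rearranging, Q_w = Q_r·(C_std − C_b)/(C_e − C_std) = 80.2·(0.112 − 0.0011) / (3.99 − 0.112) = 2.293 m³/s.
= 2293 L/s.

2290 L/s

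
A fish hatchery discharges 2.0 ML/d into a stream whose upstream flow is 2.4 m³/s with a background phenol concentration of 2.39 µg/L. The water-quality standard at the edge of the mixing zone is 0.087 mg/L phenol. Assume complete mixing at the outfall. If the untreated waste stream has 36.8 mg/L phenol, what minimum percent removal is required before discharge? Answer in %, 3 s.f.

75.9 %

2.0 ML/d = 0.02315 m³/s.
2.39 µg/L = 0.00239 mg/L.
Mass balance: 0.087·2.423 = 0.02315·Cₑ + 2.4·0.00239.
Cₑ = (0.2108 − 0.005736) / 0.02315 = 8.859 mg/L.
Required removal = 1 − 8.859/36.8 = 75.93 %.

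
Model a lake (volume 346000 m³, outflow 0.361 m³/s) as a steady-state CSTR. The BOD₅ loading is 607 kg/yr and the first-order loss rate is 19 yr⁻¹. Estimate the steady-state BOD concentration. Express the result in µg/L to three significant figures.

Outflow Q = 0.361 m³/s × 3.156e+07 s/yr = 1.139e+07 m³/yr.
Steady-state CSTR mass balance: W = Q·C + k·V·C, so C = W/(Q + kV).
Q + kV = 1.139e+07 + 19·346000 = 1.797e+07 m³/yr.
C = 607/1.797e+07 = 3.379e-05 kg/m³ = 0.03379 mg/L = 33.79 µg/L.

33.8 µg/L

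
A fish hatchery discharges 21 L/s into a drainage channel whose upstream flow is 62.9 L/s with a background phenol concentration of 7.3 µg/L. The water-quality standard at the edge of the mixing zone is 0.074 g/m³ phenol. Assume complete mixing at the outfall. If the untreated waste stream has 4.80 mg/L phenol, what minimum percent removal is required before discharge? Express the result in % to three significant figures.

21 L/s = 0.021 m³/s.
62.9 L/s = 0.0629 m³/s.
7.3 µg/L = 0.0073 mg/L.
Mass balance: 0.074·0.0839 = 0.021·Cₑ + 0.0629·0.0073.
Cₑ = (0.006209 − 0.0004592) / 0.021 = 0.2738 mg/L.
Required removal = 1 − 0.2738/4.80 = 94.3 %.

94.3 %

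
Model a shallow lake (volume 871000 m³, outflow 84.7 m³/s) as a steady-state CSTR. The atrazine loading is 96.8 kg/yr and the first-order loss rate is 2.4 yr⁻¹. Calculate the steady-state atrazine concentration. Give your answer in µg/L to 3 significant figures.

Outflow Q = 84.7 m³/s × 3.156e+07 s/yr = 2.673e+09 m³/yr.
Steady-state CSTR mass balance: W = Q·C + k·V·C, so C = W/(Q + kV).
Q + kV = 2.673e+09 + 2.4·871000 = 2.675e+09 m³/yr.
C = 96.8/2.675e+09 = 3.619e-08 kg/m³ = 3.619e-05 mg/L = 0.03619 µg/L.

0.0362 µg/L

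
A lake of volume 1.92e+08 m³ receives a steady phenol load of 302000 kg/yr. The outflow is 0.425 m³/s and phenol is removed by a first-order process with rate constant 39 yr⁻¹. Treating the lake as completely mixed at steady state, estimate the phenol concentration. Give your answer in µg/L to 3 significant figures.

Outflow Q = 0.425 m³/s × 3.156e+07 s/yr = 1.341e+07 m³/yr.
Steady-state CSTR mass balance: W = Q·C + k·V·C, so C = W/(Q + kV).
Q + kV = 1.341e+07 + 39·1.92e+08 = 7.501e+09 m³/yr.
C = 302000/7.501e+09 = 4.026e-05 kg/m³ = 0.04026 mg/L = 40.26 µg/L.

40.3 µg/L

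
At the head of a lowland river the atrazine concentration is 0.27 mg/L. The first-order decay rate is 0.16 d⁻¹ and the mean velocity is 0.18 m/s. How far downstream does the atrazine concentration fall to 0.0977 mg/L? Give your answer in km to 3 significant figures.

98.8 km

From C = C₀·e^(−kt), t = ln(C₀/C)/k = ln(0.27/0.0977)/0.16 = 1.017/0.16 = 6.353 d.
Distance = v·t = 0.18 m/s × 5.489e+05 s = 9.881e+04 m = 98.81 km.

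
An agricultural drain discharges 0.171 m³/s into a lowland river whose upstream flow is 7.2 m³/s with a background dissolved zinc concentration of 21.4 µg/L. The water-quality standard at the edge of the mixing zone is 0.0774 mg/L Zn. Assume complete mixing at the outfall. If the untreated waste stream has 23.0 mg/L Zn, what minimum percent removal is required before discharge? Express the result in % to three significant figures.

21.4 µg/L = 0.0214 mg/L.
Mass balance: 0.0774·7.371 = 0.171·Cₑ + 7.2·0.0214.
Cₑ = (0.5705 − 0.1541) / 0.171 = 2.435 mg/L.
Required removal = 1 − 2.435/23.0 = 89.41 %.

89.4 %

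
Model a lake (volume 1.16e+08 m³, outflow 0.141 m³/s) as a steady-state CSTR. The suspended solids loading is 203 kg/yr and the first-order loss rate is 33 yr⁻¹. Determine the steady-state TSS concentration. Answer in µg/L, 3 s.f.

Outflow Q = 0.141 m³/s × 3.156e+07 s/yr = 4.45e+06 m³/yr.
Steady-state CSTR mass balance: W = Q·C + k·V·C, so C = W/(Q + kV).
Q + kV = 4.45e+06 + 33·1.16e+08 = 3.832e+09 m³/yr.
C = 203/3.832e+09 = 5.297e-08 kg/m³ = 5.297e-05 mg/L = 0.05297 µg/L.

0.0530 µg/L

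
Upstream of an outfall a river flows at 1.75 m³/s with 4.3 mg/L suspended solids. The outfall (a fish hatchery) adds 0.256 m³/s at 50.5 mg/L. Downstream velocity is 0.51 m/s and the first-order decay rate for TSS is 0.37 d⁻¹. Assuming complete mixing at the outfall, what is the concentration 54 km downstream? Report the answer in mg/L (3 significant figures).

After complete mixing, C₀ = (0.256·50.5 + 1.75·4.3) / 2.006 = 10.2 mg/L.
Travel time t = 5.4e+04 m / 0.51 m/s = 1.059e+05 s = 1.225 d.
C = 10.2·exp(−0.37·1.225) = 10.2·0.6354 = 6.479 mg/L.

6.48 mg/L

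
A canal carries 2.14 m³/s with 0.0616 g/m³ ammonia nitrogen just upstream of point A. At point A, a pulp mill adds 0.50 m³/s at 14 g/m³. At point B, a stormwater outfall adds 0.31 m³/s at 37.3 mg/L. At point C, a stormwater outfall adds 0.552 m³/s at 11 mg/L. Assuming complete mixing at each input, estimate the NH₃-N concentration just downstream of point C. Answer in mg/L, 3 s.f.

After input A: C = (2.14·0.0616 + 0.5·14) / 2.64 = 2.701 mg/L.
After input B: C = (2.64·2.701 + 0.31·37.3) / 2.95 = 6.337 mg/L.
After input C: C = (2.95·6.337 + 0.552·11) / 3.502 = 7.072 mg/L.

7.07 mg/L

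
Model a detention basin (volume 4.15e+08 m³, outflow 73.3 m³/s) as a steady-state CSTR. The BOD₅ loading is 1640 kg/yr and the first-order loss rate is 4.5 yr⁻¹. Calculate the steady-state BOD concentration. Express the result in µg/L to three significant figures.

Outflow Q = 73.3 m³/s × 3.156e+07 s/yr = 2.313e+09 m³/yr.
Steady-state CSTR mass balance: W = Q·C + k·V·C, so C = W/(Q + kV).
Q + kV = 2.313e+09 + 4.5·4.15e+08 = 4.181e+09 m³/yr.
C = 1640/4.181e+09 = 3.923e-07 kg/m³ = 0.0003923 mg/L = 0.3923 µg/L.

0.392 µg/L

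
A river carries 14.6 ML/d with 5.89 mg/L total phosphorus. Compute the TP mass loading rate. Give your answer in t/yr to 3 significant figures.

14.6 ML/d = 0.169 m³/s.
Mass flux = Q·C = 0.169 m³/s × 5.89 g/m³ = 0.9953 g/s.
= 0.9953 g/s × 31.56 = 31.41 t/yr.

31.4 t/yr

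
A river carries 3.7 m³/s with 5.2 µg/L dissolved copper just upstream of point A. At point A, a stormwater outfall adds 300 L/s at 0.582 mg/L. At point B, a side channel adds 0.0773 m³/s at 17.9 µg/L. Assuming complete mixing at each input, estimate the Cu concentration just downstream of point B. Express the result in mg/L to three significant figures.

0.0479 mg/L

5.2 µg/L = 0.0052 mg/L.
300 L/s = 0.3 m³/s.
After input A: C = (3.7·0.0052 + 0.3·0.582) / 4 = 0.04846 mg/L.
17.9 µg/L = 0.0179 mg/L.
After input B: C = (4·0.04846 + 0.0773·0.0179) / 4.077 = 0.04788 mg/L.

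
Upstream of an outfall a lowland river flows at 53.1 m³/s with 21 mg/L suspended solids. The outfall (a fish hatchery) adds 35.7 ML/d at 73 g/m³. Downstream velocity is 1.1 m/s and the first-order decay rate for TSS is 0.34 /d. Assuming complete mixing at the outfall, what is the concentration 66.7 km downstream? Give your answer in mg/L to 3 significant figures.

16.9 mg/L

35.7 ML/d = 0.4132 m³/s.
After complete mixing, C₀ = (0.4132·73 + 53.1·21) / 53.51 = 21.4 mg/L.
Travel time t = 6.67e+04 m / 1.1 m/s = 6.064e+04 s = 0.7018 d.
C = 21.4·exp(−0.34·0.7018) = 21.4·0.7877 = 16.86 mg/L.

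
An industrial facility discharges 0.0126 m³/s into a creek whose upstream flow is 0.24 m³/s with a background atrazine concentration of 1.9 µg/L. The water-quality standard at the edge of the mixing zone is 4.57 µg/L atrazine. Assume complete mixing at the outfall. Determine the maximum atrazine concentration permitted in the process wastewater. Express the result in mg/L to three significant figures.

1.9 µg/L = 0.0019 mg/L.
4.57 µg/L = 0.00457 mg/L.
Mass balance: 0.00457·0.2526 = 0.0126·Cₑ + 0.24·0.0019.
Cₑ = (0.001154 − 0.000456) / 0.0126 = 0.05543 mg/L.

0.0554 mg/L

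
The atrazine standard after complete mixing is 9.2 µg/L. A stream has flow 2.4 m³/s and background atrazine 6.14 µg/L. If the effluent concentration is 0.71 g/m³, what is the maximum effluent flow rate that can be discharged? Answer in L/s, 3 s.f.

10.5 L/s

6.14 µg/L = 0.00614 mg/L.
9.2 µg/L = 0.0092 mg/L.
Mass balance at complete mixing: C_std·(Q_w + Q_r) = Q_w·C_e + Q_r·C_b.
Rearranging, Q_w = Q_r·(C_std − C_b)/(C_e − C_std) = 2.4·(0.0092 − 0.00614) / (0.71 − 0.0092) = 0.01048 m³/s.
= 10.48 L/s.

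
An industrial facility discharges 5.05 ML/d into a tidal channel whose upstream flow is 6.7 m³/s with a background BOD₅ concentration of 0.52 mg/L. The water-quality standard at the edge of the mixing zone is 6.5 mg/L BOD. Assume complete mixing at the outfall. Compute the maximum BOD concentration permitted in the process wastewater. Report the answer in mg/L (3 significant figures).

5.05 ML/d = 0.05845 m³/s.
Mass balance: 6.5·6.758 = 0.05845·Cₑ + 6.7·0.52.
Cₑ = (43.93 − 3.484) / 0.05845 = 692 mg/L.

692 mg/L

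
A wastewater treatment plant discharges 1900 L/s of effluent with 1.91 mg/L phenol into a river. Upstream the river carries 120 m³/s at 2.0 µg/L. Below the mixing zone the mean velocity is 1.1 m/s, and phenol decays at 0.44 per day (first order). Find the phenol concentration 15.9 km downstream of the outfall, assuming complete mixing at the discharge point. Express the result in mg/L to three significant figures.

1900 L/s = 1.9 m³/s.
2.0 µg/L = 0.002 mg/L.
After complete mixing, C₀ = (1.9·1.91 + 120·0.002) / 121.9 = 0.03174 mg/L.
Travel time t = 1.59e+04 m / 1.1 m/s = 1.445e+04 s = 0.1673 d.
C = 0.03174·exp(−0.44·0.1673) = 0.03174·0.929 = 0.02949 mg/L.

0.0295 mg/L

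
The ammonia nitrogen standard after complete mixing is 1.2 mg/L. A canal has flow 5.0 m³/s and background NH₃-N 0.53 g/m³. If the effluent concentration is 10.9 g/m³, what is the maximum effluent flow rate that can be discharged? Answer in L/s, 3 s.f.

345 L/s

Mass balance at complete mixing: C_std·(Q_w + Q_r) = Q_w·C_e + Q_r·C_b.
Rearranging, Q_w = Q_r·(C_std − C_b)/(C_e − C_std) = 5.0·(1.2 − 0.53) / (10.9 − 1.2) = 0.3454 m³/s.
= 345.4 L/s.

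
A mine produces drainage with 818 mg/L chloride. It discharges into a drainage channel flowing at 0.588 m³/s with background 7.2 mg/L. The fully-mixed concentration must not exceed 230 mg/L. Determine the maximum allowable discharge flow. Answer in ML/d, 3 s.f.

Mass balance at complete mixing: C_std·(Q_w + Q_r) = Q_w·C_e + Q_r·C_b.
Rearranging, Q_w = Q_r·(C_std − C_b)/(C_e − C_std) = 0.588·(230 − 7.2) / (818 − 230) = 0.2228 m³/s.
= 19.25 ML/d.

19.2 ML/d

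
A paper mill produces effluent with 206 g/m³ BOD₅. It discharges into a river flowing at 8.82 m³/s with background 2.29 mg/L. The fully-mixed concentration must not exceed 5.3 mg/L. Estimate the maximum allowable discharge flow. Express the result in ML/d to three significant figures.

Mass balance at complete mixing: C_std·(Q_w + Q_r) = Q_w·C_e + Q_r·C_b.
Rearranging, Q_w = Q_r·(C_std − C_b)/(C_e − C_std) = 8.82·(5.3 − 2.29) / (206 − 5.3) = 0.1323 m³/s.
= 11.43 ML/d.

11.4 ML/d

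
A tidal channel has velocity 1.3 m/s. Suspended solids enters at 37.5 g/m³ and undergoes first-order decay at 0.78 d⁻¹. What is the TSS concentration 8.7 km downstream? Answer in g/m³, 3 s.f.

35.3 g/m³

Travel time t = 8.7 km / 1.3 m/s = 8700/1.3 = 6692 s = 0.07746 d.
First-order decay: C = 37.5·exp(−0.78·0.07746) = 37.5·0.9414 = 35.3 g/m³.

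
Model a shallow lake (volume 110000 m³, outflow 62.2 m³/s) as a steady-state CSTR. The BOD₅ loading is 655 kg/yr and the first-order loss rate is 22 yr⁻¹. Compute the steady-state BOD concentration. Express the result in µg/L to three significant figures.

0.333 µg/L

Outflow Q = 62.2 m³/s × 3.156e+07 s/yr = 1.963e+09 m³/yr.
Steady-state CSTR mass balance: W = Q·C + k·V·C, so C = W/(Q + kV).
Q + kV = 1.963e+09 + 22·110000 = 1.965e+09 m³/yr.
C = 655/1.965e+09 = 3.333e-07 kg/m³ = 0.0003333 mg/L = 0.3333 µg/L.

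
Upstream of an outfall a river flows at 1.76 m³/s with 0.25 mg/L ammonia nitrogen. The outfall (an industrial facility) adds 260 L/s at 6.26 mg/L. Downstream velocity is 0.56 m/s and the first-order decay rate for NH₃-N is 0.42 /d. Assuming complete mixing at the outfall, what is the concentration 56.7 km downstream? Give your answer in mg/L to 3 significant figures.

0.626 mg/L

260 L/s = 0.26 m³/s.
After complete mixing, C₀ = (0.26·6.26 + 1.76·0.25) / 2.02 = 1.024 mg/L.
Travel time t = 5.67e+04 m / 0.56 m/s = 1.012e+05 s = 1.172 d.
C = 1.024·exp(−0.42·1.172) = 1.024·0.6113 = 0.6257 mg/L.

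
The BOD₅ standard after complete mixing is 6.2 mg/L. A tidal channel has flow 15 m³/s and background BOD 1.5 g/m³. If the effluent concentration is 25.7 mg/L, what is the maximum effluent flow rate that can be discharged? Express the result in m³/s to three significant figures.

Mass balance at complete mixing: C_std·(Q_w + Q_r) = Q_w·C_e + Q_r·C_b.
Rearranging, Q_w = Q_r·(C_std − C_b)/(C_e − C_std) = 15·(6.2 − 1.5) / (25.7 − 6.2) = 3.615 m³/s.

3.62 m³/s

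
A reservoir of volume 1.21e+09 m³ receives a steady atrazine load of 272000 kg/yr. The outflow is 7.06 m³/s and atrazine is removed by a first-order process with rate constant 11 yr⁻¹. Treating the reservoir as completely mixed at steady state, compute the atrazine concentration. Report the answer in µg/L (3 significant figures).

Outflow Q = 7.06 m³/s × 3.156e+07 s/yr = 2.228e+08 m³/yr.
Steady-state CSTR mass balance: W = Q·C + k·V·C, so C = W/(Q + kV).
Q + kV = 2.228e+08 + 11·1.21e+09 = 1.353e+10 m³/yr.
C = 272000/1.353e+10 = 2.01e-05 kg/m³ = 0.0201 mg/L = 20.1 µg/L.

20.1 µg/L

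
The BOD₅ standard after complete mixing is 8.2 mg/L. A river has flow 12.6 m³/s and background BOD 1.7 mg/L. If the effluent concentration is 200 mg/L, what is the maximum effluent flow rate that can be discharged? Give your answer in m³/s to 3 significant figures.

Mass balance at complete mixing: C_std·(Q_w + Q_r) = Q_w·C_e + Q_r·C_b.
Rearranging, Q_w = Q_r·(C_std − C_b)/(C_e − C_std) = 12.6·(8.2 − 1.7) / (200 − 8.2) = 0.427 m³/s.

0.427 m³/s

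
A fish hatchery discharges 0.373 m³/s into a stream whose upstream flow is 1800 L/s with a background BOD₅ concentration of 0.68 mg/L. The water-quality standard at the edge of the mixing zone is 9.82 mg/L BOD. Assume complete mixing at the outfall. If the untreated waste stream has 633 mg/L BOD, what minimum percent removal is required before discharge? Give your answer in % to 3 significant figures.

91.5 %

1800 L/s = 1.8 m³/s.
Mass balance: 9.82·2.173 = 0.373·Cₑ + 1.8·0.68.
Cₑ = (21.34 − 1.224) / 0.373 = 53.93 mg/L.
Required removal = 1 − 53.93/633 = 91.48 %.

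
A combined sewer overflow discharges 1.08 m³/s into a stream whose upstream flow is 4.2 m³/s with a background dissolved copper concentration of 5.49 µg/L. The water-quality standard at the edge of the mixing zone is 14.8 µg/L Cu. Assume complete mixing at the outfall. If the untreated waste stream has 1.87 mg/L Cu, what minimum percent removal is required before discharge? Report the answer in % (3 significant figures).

5.49 µg/L = 0.00549 mg/L.
14.8 µg/L = 0.0148 mg/L.
Mass balance: 0.0148·5.28 = 1.08·Cₑ + 4.2·0.00549.
Cₑ = (0.07814 − 0.02306) / 1.08 = 0.05101 mg/L.
Required removal = 1 − 0.05101/1.87 = 97.27 %.

97.3 %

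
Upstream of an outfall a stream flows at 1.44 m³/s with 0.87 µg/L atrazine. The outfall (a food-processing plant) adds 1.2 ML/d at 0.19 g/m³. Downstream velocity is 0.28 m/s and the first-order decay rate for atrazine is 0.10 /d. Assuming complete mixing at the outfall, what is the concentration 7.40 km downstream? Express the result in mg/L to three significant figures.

1.2 ML/d = 0.01389 m³/s.
0.87 µg/L = 0.00087 mg/L.
After complete mixing, C₀ = (0.01389·0.19 + 1.44·0.00087) / 1.454 = 0.002677 mg/L.
Travel time t = 7400 m / 0.28 m/s = 2.643e+04 s = 0.3059 d.
C = 0.002677·exp(−0.10·0.3059) = 0.002677·0.9699 = 0.002596 mg/L.

0.00260 mg/L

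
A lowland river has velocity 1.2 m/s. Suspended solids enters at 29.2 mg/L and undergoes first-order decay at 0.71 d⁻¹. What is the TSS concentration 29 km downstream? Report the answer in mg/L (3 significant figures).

23.9 mg/L

Travel time t = 29 km / 1.2 m/s = 2.9e+04/1.2 = 2.417e+04 s = 0.2797 d.
First-order decay: C = 29.2·exp(−0.71·0.2797) = 29.2·0.8199 = 23.94 mg/L.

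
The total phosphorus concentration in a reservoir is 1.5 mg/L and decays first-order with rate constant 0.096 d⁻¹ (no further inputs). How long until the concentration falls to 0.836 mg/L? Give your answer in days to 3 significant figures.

6.09 d

t = ln(C₀/C)/k = ln(1.5/0.836)/0.096 = 0.5846/0.096 = 6.089 d.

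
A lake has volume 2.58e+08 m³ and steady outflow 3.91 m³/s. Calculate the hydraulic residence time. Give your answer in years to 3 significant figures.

Q = 3.91 m³/s × 3.156e+07 s/yr = 1.234e+08 m³/yr.
Hydraulic residence time τ = V/Q = 2.58e+08/1.234e+08 = 2.091 yr.

2.09 yr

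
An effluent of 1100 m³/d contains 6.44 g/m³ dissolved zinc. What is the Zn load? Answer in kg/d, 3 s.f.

7.08 kg/d

1100 m³/d = 0.01273 m³/s.
Mass flux = Q·C = 0.01273 m³/s × 6.44 g/m³ = 0.08199 g/s.
= 0.08199 g/s × 86.4 = 7.084 kg/d.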